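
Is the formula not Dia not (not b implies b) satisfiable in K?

1. not Dia not (not b implies b), 0

Yes, satisfiable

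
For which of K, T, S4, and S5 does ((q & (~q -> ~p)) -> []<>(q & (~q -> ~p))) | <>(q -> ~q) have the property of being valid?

T, S4, S5

K-tableau for the negation ~(((q & (~q -> ~p)) -> []<>(q & (~q -> ~p))) | <>(q -> ~q)):
1. ~(((q & (~q -> ~p)) -> []<>(q & (~q -> ~p))) | <>(q -> ~q)), u
2. ~((q & (~q -> ~p)) -> []<>(q & (~q -> ~p))), u
3. ~<>(q -> ~q), u
4. q & (~q -> ~p), u
5. ~[]<>(q & (~q -> ~p)), u
6. q, u
7. ~q -> ~p, u
8. ~p, u
9. ~<>(q & (~q -> ~p)), v
10. ~(q -> ~q), v
11. q, v
Accessibility: uRv
Complete open branch: countermodel on a K-frame, so not valid in K.
T-tableau for the negation ~(((q & (~q -> ~p)) -> []<>(q & (~q -> ~p))) | <>(q -> ~q)):
1. ~(((q & (~q -> ~p)) -> []<>(q & (~q -> ~p))) | <>(q -> ~q)), u
2. ~((q & (~q -> ~p)) -> []<>(q & (~q -> ~p))), u
3. ~<>(q -> ~q), u
4. q & (~q -> ~p), u
5. ~[]<>(q & (~q -> ~p)), u
6. q, u
7. ~q -> ~p, u
8. ~(q -> ~q), u
9. ~p, u
10. ~<>(q & (~q -> ~p)), v
11. ~(q -> ~q), v
12. q, v
13. ~(q & (~q -> ~p)), v
14. ~(~q -> ~p), v
15. ~q, v
16. p, v
Accessibility: uRu, uRv, vRv
Branch closes: q and ~q both at v.
Every branch closes (one shown): valid in T, hence also in S4, S5 (every theorem of T is a theorem of S4 and S5).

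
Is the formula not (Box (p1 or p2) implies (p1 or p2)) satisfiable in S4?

Unsatisfiable

1. not (Box (p1 or p2) implies (p1 or p2)), 0
2. Box (p1 or p2), 0
3. not (p1 or p2), 0
4. not p1, 0
5. not p2, 0
6. p1 or p2, 0
7. p2, 0
Accessibility: 0R0
Branch closes: p2 and not p2 both at 0.
(One branch shown.) All branches close.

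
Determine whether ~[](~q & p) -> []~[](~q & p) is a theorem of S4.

Not valid

Tableau for the negation ~(~[](~q & p) -> []~[](~q & p)):
1. ~(~[](~q & p) -> []~[](~q & p)), 0
2. ~[](~q & p), 0
3. ~[]~[](~q & p), 0
4. ~(~q & p), 1
5. ~p, 1
6. [](~q & p), 2
7. ~q & p, 2
8. ~q, 2
9. p, 2
Accessibility: 0R0, 0R1, 0R2, 1R1, 2R2
The negation has an open branch (countermodel exists).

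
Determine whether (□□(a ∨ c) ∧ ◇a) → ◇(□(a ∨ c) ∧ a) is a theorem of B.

Tableau for the negation ¬((□□(a ∨ c) ∧ ◇a) → ◇(□(a ∨ c) ∧ a)):
1. ¬((□□(a ∨ c) ∧ ◇a) → ◇(□(a ∨ c) ∧ a)), w0
2. □□(a ∨ c) ∧ ◇a, w0   [¬→-rule on 1]
3. ¬◇(□(a ∨ c) ∧ a), w0   [¬→-rule on 1]
4. □□(a ∨ c), w0   [∧-rule on 2]
5. ◇a, w0   [∧-rule on 2]
6. ¬(□(a ∨ c) ∧ a), w0   [¬◇-rule on 3 via w0Rw0]
7. □(a ∨ c), w0   [□-rule on 4 via w0Rw0]
8. a ∨ c, w0   [□-rule on 7 via w0Rw0]
9. ¬□(a ∨ c), w0   [¬∧-rule on 6 (branches; this branch)]
10. c, w0   [∨-rule on 8 (branches; this branch)]
11. a, w1   [◇-rule on 5: fresh world w1, w0Rw1]
12. ¬(□(a ∨ c) ∧ a), w1   [¬◇-rule on 3 via w0Rw1]
13. □(a ∨ c), w1   [□-rule on 4 via w0Rw1]
14. a ∨ c, w1   [□-rule on 7 via w0Rw1]
15. ¬□(a ∨ c), w1   [¬∧-rule on 12 (branches; this branch)]
16. c, w1   [∨-rule on 14 (branches; this branch)]
17. ¬(a ∨ c), w2   [¬□-rule on 9: fresh world w2, w0Rw2]
18. ¬a, w2   [¬∨-rule on 17]
19. ¬c, w2   [¬∨-rule on 17]
20. ¬(□(a ∨ c) ∧ a), w2   [¬◇-rule on 3 via w0Rw2]
21. □(a ∨ c), w2   [□-rule on 4 via w0Rw2]
22. a ∨ c, w2   [□-rule on 7 via w0Rw2]
23. c, w2   [∨-rule on 22 (branches; this branch)]
Accessibility: w0Rw0, w0Rw1, w0Rw2, w1Rw0, w1Rw1, w2Rw0, w2Rw2
Branch closes: c and ¬c both at w2.
All branches of the negation close; one closing branch shown above.

Valid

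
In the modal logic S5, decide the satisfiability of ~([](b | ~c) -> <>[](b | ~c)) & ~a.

Unsatisfiable

1. ~([](b | ~c) -> <>[](b | ~c)) & ~a, w0
2. ~([](b | ~c) -> <>[](b | ~c)), w0
3. ~a, w0
4. [](b | ~c), w0
5. ~<>[](b | ~c), w0
6. b | ~c, w0
7. ~[](b | ~c), w0
8. ~c, w0
9. ~(b | ~c), w1
10. ~b, w1
11. c, w1
12. b | ~c, w1
13. ~[](b | ~c), w1
14. ~c, w1
Accessibility: w0Rw0, w0Rw1, w1Rw0, w1Rw1
Branch closes: c and ~c both at w1.
(One branch shown.) All branches close.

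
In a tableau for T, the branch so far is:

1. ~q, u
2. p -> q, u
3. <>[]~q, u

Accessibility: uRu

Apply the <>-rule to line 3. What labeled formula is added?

a fresh world v with uRv, and []~q at v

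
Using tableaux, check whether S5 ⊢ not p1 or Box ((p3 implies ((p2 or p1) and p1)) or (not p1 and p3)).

Tableau for the negation not (not p1 or Box ((p3 implies ((p2 or p1) and p1)) or (not p1 and p3))):
1. not (not p1 or Box ((p3 implies ((p2 or p1) and p1)) or (not p1 and p3))), u
2. p1, u   [neg-or-rule on 1]
3. not Box ((p3 implies ((p2 or p1) and p1)) or (not p1 and p3)), u   [neg-or-rule on 1]
4. not ((p3 implies ((p2 or p1) and p1)) or (not p1 and p3)), v   [neg-Box-rule on 3: fresh world v, uRv]
5. not (p3 implies ((p2 or p1) and p1)), v   [neg-or-rule on 4]
6. not (not p1 and p3), v   [neg-or-rule on 4]
7. p3, v   [neg-implies-rule on 5]
8. not ((p2 or p1) and p1), v   [neg-implies-rule on 5]
9. p1, v   [neg-and-rule on 6 (branches; this branch)]
10. not (p2 or p1), v   [neg-and-rule on 8 (branches; this branch)]
11. not p2, v   [neg-or-rule on 10]
12. not p1, v   [neg-or-rule on 10]
Accessibility: uRu, uRv, vRu, vRv
Branch closes: p1 and not p1 both at v.
Every branch of the negation's tableau closes; the branch above is one of them.

Valid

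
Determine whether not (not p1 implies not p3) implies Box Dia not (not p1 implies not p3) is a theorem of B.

Tableau for the negation not (not (not p1 implies not p3) implies Box Dia not (not p1 implies not p3)):
1. not (not (not p1 implies not p3) implies Box Dia not (not p1 implies not p3)), u
2. not (not p1 implies not p3), u
3. not Box Dia not (not p1 implies not p3), u
4. not p1, u
5. p3, u
6. not Dia not (not p1 implies not p3), v
7. not p1 implies not p3, u
8. not p1 implies not p3, v
9. not p3, u
Accessibility: uRu, uRv, vRu, vRv
Branch closes: p3 and not p3 both at u.
All branches of the negation close; one closing branch shown above.

Valid in B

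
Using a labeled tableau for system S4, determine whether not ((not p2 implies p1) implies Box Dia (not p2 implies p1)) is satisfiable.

Yes, satisfiable

1. not ((not p2 implies p1) implies Box Dia (not p2 implies p1)), 0
2. not p2 implies p1, 0   [neg-implies-rule on 1]
3. not Box Dia (not p2 implies p1), 0   [neg-implies-rule on 1]
4. p1, 0   [implies-rule on 2 (branches; this branch)]
5. not Dia (not p2 implies p1), 1   [neg-Box-rule on 3: fresh world 1, 0R1]
6. not (not p2 implies p1), 1   [neg-Dia-rule on 5 via 1R1]
7. not p2, 1   [neg-implies-rule on 6]
8. not p1, 1   [neg-implies-rule on 6]
Accessibility: 0R0, 0R1, 1R1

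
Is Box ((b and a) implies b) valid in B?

Tableau for the negation not Box ((b and a) implies b):
1. not Box ((b and a) implies b), u
2. not ((b and a) implies b), v
3. b and a, v
4. not b, v
5. b, v
6. a, v
Accessibility: uRu, uRv, vRu, vRv
Branch closes: b and not b both at v.
All branches of the negation close; one closing branch shown above.

Valid in B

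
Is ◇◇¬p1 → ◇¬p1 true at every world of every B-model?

Tableau for the negation ¬(◇◇¬p1 → ◇¬p1):
1. ¬(◇◇¬p1 → ◇¬p1), 0
2. ◇◇¬p1, 0   [¬→-rule on 1]
3. ¬◇¬p1, 0   [¬→-rule on 1]
4. p1, 0   [¬◇-rule on 3 via 0R0]
5. ◇¬p1, 1   [◇-rule on 2: fresh world 1, 0R1]
6. p1, 1   [¬◇-rule on 3 via 0R1]
7. ¬p1, 2   [◇-rule on 5: fresh world 2, 1R2]
Accessibility: 0R0, 0R1, 1R0, 1R1, 1R2, 2R1, 2R2
The negation has an open branch (countermodel exists).

Not valid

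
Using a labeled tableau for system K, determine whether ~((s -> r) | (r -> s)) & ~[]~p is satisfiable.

No, unsatisfiable

1. ~((s -> r) | (r -> s)) & ~[]~p, w0
2. ~((s -> r) | (r -> s)), w0
3. ~[]~p, w0
4. ~(s -> r), w0
5. ~(r -> s), w0
6. s, w0
7. ~r, w0
8. r, w0
9. ~s, w0
Branch closes: r and ~r both at w0.
All branches of the tableau close; one closing branch shown above.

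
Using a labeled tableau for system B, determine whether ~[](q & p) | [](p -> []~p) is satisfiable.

Satisfiable (open branch found)

1. ~[](q & p) | [](p -> []~p), u
2. [](p -> []~p), u
3. p -> []~p, u
4. []~p, u
5. ~p, u
Accessibility: uRu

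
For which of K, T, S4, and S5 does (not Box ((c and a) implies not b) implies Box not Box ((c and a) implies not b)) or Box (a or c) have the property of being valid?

S5-tableau for the negation not ((not Box ((c and a) implies not b) implies Box not Box ((c and a) implies not b)) or Box (a or c)):
1. not ((not Box ((c and a) implies not b) implies Box not Box ((c and a) implies not b)) or Box (a or c)), u
2. not (not Box ((c and a) implies not b) implies Box not Box ((c and a) implies not b)), u
3. not Box (a or c), u
4. not Box ((c and a) implies not b), u
5. not Box not Box ((c and a) implies not b), u
6. not (a or c), v
7. not a, v
8. not c, v
9. not ((c and a) implies not b), w
10. c and a, w
11. b, w
12. c, w
13. a, w
14. Box ((c and a) implies not b), x
15. (c and a) implies not b, u
16. (c and a) implies not b, v
17. (c and a) implies not b, w
18. (c and a) implies not b, x
19. not (c and a), u
20. not (c and a), v
21. not (c and a), w
22. not b, x
23. not a, u
24. not a, w
Accessibility: uRu, uRv, uRw, uRx, vRu, vRv, vRw, vRx, wRu, wRv, wRw, wRx, xRu, xRv, xRw, xRx
Branch closes: a and not a both at w.
Every branch closes (one shown): valid in S5.
S4-tableau for the negation not ((not Box ((c and a) implies not b) implies Box not Box ((c and a) implies not b)) or Box (a or c)):
1. not ((not Box ((c and a) implies not b) implies Box not Box ((c and a) implies not b)) or Box (a or c)), u
2. not (not Box ((c and a) implies not b) implies Box not Box ((c and a) implies not b)), u
3. not Box (a or c), u
4. not Box ((c and a) implies not b), u
5. not Box not Box ((c and a) implies not b), u
6. not (a or c), v
7. not a, v
8. not c, v
9. not ((c and a) implies not b), w
10. c and a, w
11. b, w
12. c, w
13. a, w
14. Box ((c and a) implies not b), x
15. (c and a) implies not b, x
16. not b, x
Accessibility: uRu, uRv, uRw, uRx, vRv, wRw, xRx
Complete open branch: countermodel on an S4-frame, so not valid in S4, nor in K, T (the same frame is also a K-frame and a T-frame).

S5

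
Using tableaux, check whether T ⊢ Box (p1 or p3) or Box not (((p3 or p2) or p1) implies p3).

Invalid (countermodel exists)

Tableau for the negation not (Box (p1 or p3) or Box not (((p3 or p2) or p1) implies p3)):
1. not (Box (p1 or p3) or Box not (((p3 or p2) or p1) implies p3)), 0
2. not Box (p1 or p3), 0   [neg-or-rule on 1]
3. not Box not (((p3 or p2) or p1) implies p3), 0   [neg-or-rule on 1]
4. not (p1 or p3), 1   [neg-Box-rule on 2: fresh world 1, 0R1]
5. not p1, 1   [neg-or-rule on 4]
6. not p3, 1   [neg-or-rule on 4]
7. ((p3 or p2) or p1) implies p3, 2   [neg-Box-rule on 3: fresh world 2, 0R2]
8. p3, 2   [implies-rule on 7 (branches; this branch)]
Accessibility: 0R0, 0R1, 0R2, 1R1, 2R2
The negation has an open branch (countermodel exists).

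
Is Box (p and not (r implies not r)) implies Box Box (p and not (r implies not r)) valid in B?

No, not valid

Tableau for the negation not (Box (p and not (r implies not r)) implies Box Box (p and not (r implies not r))):
1. not (Box (p and not (r implies not r)) implies Box Box (p and not (r implies not r))), 0
2. Box (p and not (r implies not r)), 0
3. not Box Box (p and not (r implies not r)), 0
4. p and not (r implies not r), 0
5. p, 0
6. not (r implies not r), 0
7. r, 0
8. not Box (p and not (r implies not r)), 1
9. p and not (r implies not r), 1
10. p, 1
11. not (r implies not r), 1
12. r, 1
13. not (p and not (r implies not r)), 2
14. r implies not r, 2
15. not r, 2
Accessibility: 0R0, 0R1, 1R0, 1R1, 1R2, 2R1, 2R2
The negation has an open branch (countermodel exists).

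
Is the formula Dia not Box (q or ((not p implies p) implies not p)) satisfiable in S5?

1. Dia not Box (q or ((not p implies p) implies not p)), 0
2. not Box (q or ((not p implies p) implies not p)), 1   [Dia-rule on 1: fresh world 1, 0R1]
3. not (q or ((not p implies p) implies not p)), 2   [neg-Box-rule on 2: fresh world 2, 1R2]
4. not q, 2   [neg-or-rule on 3]
5. not ((not p implies p) implies not p), 2   [neg-or-rule on 3]
6. not p implies p, 2   [neg-implies-rule on 5]
7. p, 2   [neg-implies-rule on 5]
Accessibility: 0R0, 0R1, 0R2, 1R0, 1R1, 1R2, 2R0, 2R1, 2R2

Satisfiable (open branch found)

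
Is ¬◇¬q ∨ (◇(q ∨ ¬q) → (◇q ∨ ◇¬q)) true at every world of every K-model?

Valid in K

Tableau for the negation ¬(¬◇¬q ∨ (◇(q ∨ ¬q) → (◇q ∨ ◇¬q))):
1. ¬(¬◇¬q ∨ (◇(q ∨ ¬q) → (◇q ∨ ◇¬q))), w0
2. ◇¬q, w0
3. ¬(◇(q ∨ ¬q) → (◇q ∨ ◇¬q)), w0
4. ◇(q ∨ ¬q), w0
5. ¬(◇q ∨ ◇¬q), w0
6. ¬◇q, w0
7. ¬◇¬q, w0
8. ¬q, w1
9. q, w1
Accessibility: w0Rw1
Branch closes: q and ¬q both at w1.
Every branch of the negation's tableau closes; the branch above is one of them.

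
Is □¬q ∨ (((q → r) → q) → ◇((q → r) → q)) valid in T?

Valid

Tableau for the negation ¬(□¬q ∨ (((q → r) → q) → ◇((q → r) → q))):
1. ¬(□¬q ∨ (((q → r) → q) → ◇((q → r) → q))), w0
2. ¬□¬q, w0
3. ¬(((q → r) → q) → ◇((q → r) → q)), w0
4. (q → r) → q, w0
5. ¬◇((q → r) → q), w0
6. ¬((q → r) → q), w0
7. q → r, w0
8. ¬q, w0
9. ¬(q → r), w0
10. q, w0
11. ¬r, w0
Accessibility: w0Rw0
Branch closes: q and ¬q both at w0.
Every branch of the negation's tableau closes; the branch above is one of them.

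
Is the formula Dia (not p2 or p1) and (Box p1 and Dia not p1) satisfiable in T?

No, unsatisfiable

1. Dia (not p2 or p1) and (Box p1 and Dia not p1), w0
2. Dia (not p2 or p1), w0
3. Box p1 and Dia not p1, w0
4. Box p1, w0
5. Dia not p1, w0
6. p1, w0
7. not p2 or p1, w1
8. p1, w1
9. not p1, w2
10. p1, w2
Accessibility: w0Rw0, w0Rw1, w0Rw2, w1Rw1, w2Rw2
Branch closes: p1 and not p1 both at w2.
All branches of the tableau close; one closing branch shown above.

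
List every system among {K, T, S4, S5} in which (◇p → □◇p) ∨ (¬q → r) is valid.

S5

S5-tableau for the negation ¬((◇p → □◇p) ∨ (¬q → r)):
1. ¬((◇p → □◇p) ∨ (¬q → r)), u
2. ¬(◇p → □◇p), u
3. ¬(¬q → r), u
4. ◇p, u
5. ¬□◇p, u
6. ¬q, u
7. ¬r, u
8. p, v
9. ¬◇p, w
10. ¬p, u
11. ¬p, v
Accessibility: uRu, uRv, uRw, vRu, vRv, vRw, wRu, wRv, wRw
Branch closes: p and ¬p both at v.
Every branch closes (one shown): valid in S5.
S4-tableau for the negation ¬((◇p → □◇p) ∨ (¬q → r)):
1. ¬((◇p → □◇p) ∨ (¬q → r)), u
2. ¬(◇p → □◇p), u
3. ¬(¬q → r), u
4. ◇p, u
5. ¬□◇p, u
6. ¬q, u
7. ¬r, u
8. p, v
9. ¬◇p, w
10. ¬p, w
Accessibility: uRu, uRv, uRw, vRv, wRw
Complete open branch: countermodel on an S4-frame, so not valid in S4, nor in K, T (the same frame is also a K-frame and a T-frame).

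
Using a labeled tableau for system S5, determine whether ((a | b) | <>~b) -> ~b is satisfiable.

Yes, satisfiable

1. ((a | b) | <>~b) -> ~b, 0
2. ~b, 0
Accessibility: 0R0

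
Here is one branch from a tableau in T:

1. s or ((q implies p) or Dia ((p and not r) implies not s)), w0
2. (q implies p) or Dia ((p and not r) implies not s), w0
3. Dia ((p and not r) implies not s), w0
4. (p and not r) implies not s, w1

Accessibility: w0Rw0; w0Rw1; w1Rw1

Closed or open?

Open

No world carries both an atom and its negation.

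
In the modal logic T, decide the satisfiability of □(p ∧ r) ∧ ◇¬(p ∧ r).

Unsatisfiable

1. □(p ∧ r) ∧ ◇¬(p ∧ r), w0
2. □(p ∧ r), w0
3. ◇¬(p ∧ r), w0
4. p ∧ r, w0
5. p, w0
6. r, w0
7. ¬(p ∧ r), w1
8. p ∧ r, w1
9. p, w1
10. r, w1
11. ¬r, w1
Accessibility: w0Rw0, w0Rw1, w1Rw1
Branch closes: r and ¬r both at w1.
All branches of the tableau close; one closing branch shown above.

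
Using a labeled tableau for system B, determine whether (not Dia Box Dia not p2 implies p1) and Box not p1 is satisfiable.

Satisfiable (open branch found)

1. (not Dia Box Dia not p2 implies p1) and Box not p1, 0
2. not Dia Box Dia not p2 implies p1, 0   [and-rule on 1]
3. Box not p1, 0   [and-rule on 1]
4. not p1, 0   [Box-rule on 3 via 0R0]
5. Dia Box Dia not p2, 0   [implies-rule on 2 (branches; this branch)]
6. Box Dia not p2, 1   [Dia-rule on 5: fresh world 1, 0R1]
7. not p1, 1   [Box-rule on 3 via 0R1]
8. Dia not p2, 0   [Box-rule on 6 via 1R0]
9. Dia not p2, 1   [Box-rule on 6 via 1R1]
10. not p2, 2   [Dia-rule on 8: fresh world 2, 0R2]
11. not p1, 2   [Box-rule on 3 via 0R2]
12. not p2, 3   [Dia-rule on 9: fresh world 3, 1R3]
13. Dia not p2, 3   [Box-rule on 6 via 1R3]
14. not p2, 4   [Dia-rule on 13: fresh world 4, 3R4]
Accessibility: 0R0, 0R1, 0R2, 1R0, 1R1, 1R3, 2R0, 2R2, 3R1, 3R3, 3R4, 4R3, 4R4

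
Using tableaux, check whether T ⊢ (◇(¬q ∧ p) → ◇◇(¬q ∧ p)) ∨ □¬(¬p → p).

Tableau for the negation ¬((◇(¬q ∧ p) → ◇◇(¬q ∧ p)) ∨ □¬(¬p → p)):
1. ¬((◇(¬q ∧ p) → ◇◇(¬q ∧ p)) ∨ □¬(¬p → p)), 0
2. ¬(◇(¬q ∧ p) → ◇◇(¬q ∧ p)), 0
3. ¬□¬(¬p → p), 0
4. ◇(¬q ∧ p), 0
5. ¬◇◇(¬q ∧ p), 0
6. ¬◇(¬q ∧ p), 0
7. ¬(¬q ∧ p), 0
8. ¬p, 0
9. ¬p → p, 1
10. ¬◇(¬q ∧ p), 1
11. ¬(¬q ∧ p), 1
12. p, 1
13. q, 1
14. ¬q ∧ p, 2
15. ¬q, 2
16. p, 2
17. ¬◇(¬q ∧ p), 2
18. ¬(¬q ∧ p), 2
19. ¬p, 2
Accessibility: 0R0, 0R1, 0R2, 1R1, 2R2
Branch closes: p and ¬p both at 2.
All branches of the negation close; one closing branch shown above.

Valid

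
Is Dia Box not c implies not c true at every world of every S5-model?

Tableau for the negation not (Dia Box not c implies not c):
1. not (Dia Box not c implies not c), w0
2. Dia Box not c, w0
3. c, w0
4. Box not c, w1
5. not c, w0
Accessibility: w0Rw0, w0Rw1, w1Rw0, w1Rw1
Branch closes: c and not c both at w0.
Every branch of the negation's tableau closes; the branch above is one of them.

Yes, valid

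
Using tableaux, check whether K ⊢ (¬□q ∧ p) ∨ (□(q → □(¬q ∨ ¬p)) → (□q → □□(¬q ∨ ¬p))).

Tableau for the negation ¬((¬□q ∧ p) ∨ (□(q → □(¬q ∨ ¬p)) → (□q → □□(¬q ∨ ¬p)))):
1. ¬((¬□q ∧ p) ∨ (□(q → □(¬q ∨ ¬p)) → (□q → □□(¬q ∨ ¬p)))), 0
2. ¬(¬□q ∧ p), 0
3. ¬(□(q → □(¬q ∨ ¬p)) → (□q → □□(¬q ∨ ¬p))), 0
4. □(q → □(¬q ∨ ¬p)), 0
5. ¬(□q → □□(¬q ∨ ¬p)), 0
6. □q, 0
7. ¬□□(¬q ∨ ¬p), 0
8. ¬p, 0
9. ¬□(¬q ∨ ¬p), 1
10. q → □(¬q ∨ ¬p), 1
11. q, 1
12. □(¬q ∨ ¬p), 1
13. ¬(¬q ∨ ¬p), 2
14. q, 2
15. p, 2
16. ¬q ∨ ¬p, 2
17. ¬p, 2
Accessibility: 0R1, 1R2
Branch closes: p and ¬p both at 2.
Every branch of the negation's tableau closes; the branch above is one of them.

Valid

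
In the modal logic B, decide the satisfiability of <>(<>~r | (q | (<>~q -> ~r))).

1. <>(<>~r | (q | (<>~q -> ~r))), w0
2. <>~r | (q | (<>~q -> ~r)), w1   [<>-rule on 1: fresh world w1, w0Rw1]
3. q | (<>~q -> ~r), w1   [|-rule on 2 (branches; this branch)]
4. <>~q -> ~r, w1   [|-rule on 3 (branches; this branch)]
5. ~r, w1   [->-rule on 4 (branches; this branch)]
Accessibility: w0Rw0, w0Rw1, w1Rw0, w1Rw1

Satisfiable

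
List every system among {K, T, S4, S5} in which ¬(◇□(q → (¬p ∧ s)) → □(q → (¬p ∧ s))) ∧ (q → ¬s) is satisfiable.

K, T, S4

S5-tableau for the formula:
1. ¬(◇□(q → (¬p ∧ s)) → □(q → (¬p ∧ s))) ∧ (q → ¬s), u
2. ¬(◇□(q → (¬p ∧ s)) → □(q → (¬p ∧ s))), u
3. q → ¬s, u
4. ◇□(q → (¬p ∧ s)), u
5. ¬□(q → (¬p ∧ s)), u
6. ¬q, u
7. □(q → (¬p ∧ s)), v
8. q → (¬p ∧ s), u
9. q → (¬p ∧ s), v
10. ¬p ∧ s, u
11. ¬p, u
12. s, u
13. ¬p ∧ s, v
14. ¬p, v
15. s, v
16. ¬(q → (¬p ∧ s)), w
17. q, w
18. ¬(¬p ∧ s), w
19. q → (¬p ∧ s), w
20. ¬s, w
21. ¬p ∧ s, w
22. ¬p, w
23. s, w
Accessibility: uRu, uRv, uRw, vRu, vRv, vRw, wRu, wRv, wRw
Branch closes: s and ¬s both at w.
Every branch closes (one shown): unsatisfiable in S5.
S4-tableau for the formula:
1. ¬(◇□(q → (¬p ∧ s)) → □(q → (¬p ∧ s))) ∧ (q → ¬s), u
2. ¬(◇□(q → (¬p ∧ s)) → □(q → (¬p ∧ s))), u
3. q → ¬s, u
4. ◇□(q → (¬p ∧ s)), u
5. ¬□(q → (¬p ∧ s)), u
6. ¬s, u
7. □(q → (¬p ∧ s)), v
8. q → (¬p ∧ s), v
9. ¬p ∧ s, v
10. ¬p, v
11. s, v
12. ¬(q → (¬p ∧ s)), w
13. q, w
14. ¬(¬p ∧ s), w
15. ¬s, w
Accessibility: uRu, uRv, uRw, vRv, wRw
Complete open branch: satisfiable in S4, hence also in K, T (this S4-model is also a K-model and a T-model).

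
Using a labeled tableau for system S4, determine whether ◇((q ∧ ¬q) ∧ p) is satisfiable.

1. ◇((q ∧ ¬q) ∧ p), w0
2. (q ∧ ¬q) ∧ p, w1   [◇-rule on 1: fresh world w1, w0Rw1]
3. q ∧ ¬q, w1   [∧-rule on 2]
4. p, w1   [∧-rule on 2]
5. q, w1   [∧-rule on 3]
6. ¬q, w1   [∧-rule on 3]
Accessibility: w0Rw0, w0Rw1, w1Rw1
Branch closes: q and ¬q both at w1.
All branches of the tableau close; one closing branch shown above.

No, unsatisfiable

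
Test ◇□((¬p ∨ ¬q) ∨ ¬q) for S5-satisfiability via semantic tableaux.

1. ◇□((¬p ∨ ¬q) ∨ ¬q), w0
2. □((¬p ∨ ¬q) ∨ ¬q), w1
3. (¬p ∨ ¬q) ∨ ¬q, w0
4. (¬p ∨ ¬q) ∨ ¬q, w1
5. ¬q, w0
6. ¬q, w1
Accessibility: w0Rw0, w0Rw1, w1Rw0, w1Rw1

Satisfiable (open branch found)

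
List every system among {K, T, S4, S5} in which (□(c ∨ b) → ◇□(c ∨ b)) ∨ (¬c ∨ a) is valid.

K-tableau for the negation ¬((□(c ∨ b) → ◇□(c ∨ b)) ∨ (¬c ∨ a)):
1. ¬((□(c ∨ b) → ◇□(c ∨ b)) ∨ (¬c ∨ a)), u
2. ¬(□(c ∨ b) → ◇□(c ∨ b)), u
3. ¬(¬c ∨ a), u
4. □(c ∨ b), u
5. ¬◇□(c ∨ b), u
6. c, u
7. ¬a, u
Complete open branch: countermodel on a K-frame, so not valid in K.
T-tableau for the negation ¬((□(c ∨ b) → ◇□(c ∨ b)) ∨ (¬c ∨ a)):
1. ¬((□(c ∨ b) → ◇□(c ∨ b)) ∨ (¬c ∨ a)), u
2. ¬(□(c ∨ b) → ◇□(c ∨ b)), u
3. ¬(¬c ∨ a), u
4. □(c ∨ b), u
5. ¬◇□(c ∨ b), u
6. c, u
7. ¬a, u
8. c ∨ b, u
9. ¬□(c ∨ b), u
10. b, u
11. ¬(c ∨ b), v
12. ¬c, v
13. ¬b, v
14. c ∨ b, v
15. ¬□(c ∨ b), v
16. b, v
Accessibility: uRu, uRv, vRv
Branch closes: b and ¬b both at v.
Every branch closes (one shown): valid in T, hence also in S4, S5 (every theorem of T is a theorem of S4 and S5).

T, S4, S5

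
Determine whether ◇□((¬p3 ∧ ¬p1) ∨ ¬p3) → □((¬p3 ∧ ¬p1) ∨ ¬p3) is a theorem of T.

Tableau for the negation ¬(◇□((¬p3 ∧ ¬p1) ∨ ¬p3) → □((¬p3 ∧ ¬p1) ∨ ¬p3)):
1. ¬(◇□((¬p3 ∧ ¬p1) ∨ ¬p3) → □((¬p3 ∧ ¬p1) ∨ ¬p3)), w0
2. ◇□((¬p3 ∧ ¬p1) ∨ ¬p3), w0
3. ¬□((¬p3 ∧ ¬p1) ∨ ¬p3), w0
4. □((¬p3 ∧ ¬p1) ∨ ¬p3), w1
5. (¬p3 ∧ ¬p1) ∨ ¬p3, w1
6. ¬p3, w1
7. ¬((¬p3 ∧ ¬p1) ∨ ¬p3), w2
8. ¬(¬p3 ∧ ¬p1), w2
9. p3, w2
10. p1, w2
Accessibility: w0Rw0, w0Rw1, w0Rw2, w1Rw1, w2Rw2
The negation has an open branch (countermodel exists).

No, not valid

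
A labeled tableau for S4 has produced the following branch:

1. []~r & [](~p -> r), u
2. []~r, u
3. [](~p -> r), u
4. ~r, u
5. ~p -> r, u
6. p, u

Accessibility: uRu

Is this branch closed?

No atom appears with both signs at the same world.

Not closed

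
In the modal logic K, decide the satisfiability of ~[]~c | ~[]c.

Satisfiable (open branch found)

1. ~[]~c | ~[]c, u
2. ~[]c, u
3. ~c, v
Accessibility: uRv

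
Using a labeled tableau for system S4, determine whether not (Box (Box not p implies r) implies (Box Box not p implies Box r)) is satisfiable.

Unsatisfiable

1. not (Box (Box not p implies r) implies (Box Box not p implies Box r)), u
2. Box (Box not p implies r), u
3. not (Box Box not p implies Box r), u
4. Box Box not p, u
5. not Box r, u
6. Box not p implies r, u
7. Box not p, u
8. not p, u
9. r, u
10. not r, v
11. Box not p implies r, v
12. Box not p, v
13. not p, v
14. not Box not p, v
15. p, w
16. Box not p implies r, w
17. Box not p, w
18. not p, w
Accessibility: uRu, uRv, uRw, vRv, vRw, wRw
Branch closes: p and not p both at w.
Every branch closes; the branch above is one of them.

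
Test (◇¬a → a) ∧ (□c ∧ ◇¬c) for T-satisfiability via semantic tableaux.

1. (◇¬a → a) ∧ (□c ∧ ◇¬c), u
2. ◇¬a → a, u
3. □c ∧ ◇¬c, u
4. □c, u
5. ◇¬c, u
6. c, u
7. ¬◇¬a, u
8. a, u
9. ¬c, v
10. c, v
Accessibility: uRu, uRv, vRv
Branch closes: c and ¬c both at v.
(One branch shown.) All branches close.

No, unsatisfiable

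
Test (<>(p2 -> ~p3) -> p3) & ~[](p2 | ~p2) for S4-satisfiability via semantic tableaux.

1. (<>(p2 -> ~p3) -> p3) & ~[](p2 | ~p2), u
2. <>(p2 -> ~p3) -> p3, u
3. ~[](p2 | ~p2), u
4. ~<>(p2 -> ~p3), u
5. ~(p2 -> ~p3), u
6. p2, u
7. p3, u
8. ~(p2 | ~p2), v
9. ~p2, v
10. p2, v
Accessibility: uRu, uRv, vRv
Branch closes: p2 and ~p2 both at v.
(One branch shown.) All branches close.

Unsatisfiable (every branch closes)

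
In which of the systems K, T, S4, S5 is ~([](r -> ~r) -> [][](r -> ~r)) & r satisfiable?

K

K-tableau for the formula:
1. ~([](r -> ~r) -> [][](r -> ~r)) & r, w0
2. ~([](r -> ~r) -> [][](r -> ~r)), w0
3. r, w0
4. [](r -> ~r), w0
5. ~[][](r -> ~r), w0
6. ~[](r -> ~r), w1
7. r -> ~r, w1
8. ~r, w1
9. ~(r -> ~r), w2
10. r, w2
Accessibility: w0Rw1, w1Rw2
Complete open branch: satisfiable in K.
T-tableau for the formula:
1. ~([](r -> ~r) -> [][](r -> ~r)) & r, w0
2. ~([](r -> ~r) -> [][](r -> ~r)), w0
3. r, w0
4. [](r -> ~r), w0
5. ~[][](r -> ~r), w0
6. r -> ~r, w0
7. ~r, w0
Accessibility: w0Rw0
Branch closes: r and ~r both at w0.
Every branch closes (one shown): unsatisfiable in T, hence also in S4, S5 (every S4/S5-frame is a T-frame).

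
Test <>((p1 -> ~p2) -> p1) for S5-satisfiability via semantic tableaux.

1. <>((p1 -> ~p2) -> p1), 0
2. (p1 -> ~p2) -> p1, 1
3. p1, 1
Accessibility: 0R0, 0R1, 1R0, 1R1

Satisfiable (open branch found)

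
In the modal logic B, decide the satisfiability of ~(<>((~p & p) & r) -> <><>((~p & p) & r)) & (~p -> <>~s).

1. ~(<>((~p & p) & r) -> <><>((~p & p) & r)) & (~p -> <>~s), w0
2. ~(<>((~p & p) & r) -> <><>((~p & p) & r)), w0
3. ~p -> <>~s, w0
4. <>((~p & p) & r), w0
5. ~<><>((~p & p) & r), w0
6. ~<>((~p & p) & r), w0
7. ~((~p & p) & r), w0
8. <>~s, w0
9. ~(~p & p), w0
10. ~p, w0
11. (~p & p) & r, w1
12. ~p & p, w1
13. r, w1
14. ~p, w1
15. p, w1
Accessibility: w0Rw0, w0Rw1, w1Rw0, w1Rw1
Branch closes: p and ~p both at w1.
(One branch shown.) All branches close.

Unsatisfiable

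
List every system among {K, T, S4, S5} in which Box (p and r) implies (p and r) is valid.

T, S4, S5

K-tableau for the negation not (Box (p and r) implies (p and r)):
1. not (Box (p and r) implies (p and r)), u
2. Box (p and r), u
3. not (p and r), u
4. not r, u
Complete open branch: countermodel on a K-frame, so not valid in K.
T-tableau for the negation not (Box (p and r) implies (p and r)):
1. not (Box (p and r) implies (p and r)), u
2. Box (p and r), u
3. not (p and r), u
4. p and r, u
5. p, u
6. r, u
7. not r, u
Accessibility: uRu
Branch closes: r and not r both at u.
Every branch closes (one shown): valid in T, hence also in S4, S5 (every theorem of T is a theorem of S4 and S5).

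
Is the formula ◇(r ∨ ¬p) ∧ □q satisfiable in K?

1. ◇(r ∨ ¬p) ∧ □q, 0
2. ◇(r ∨ ¬p), 0
3. □q, 0
4. r ∨ ¬p, 1
5. q, 1
6. ¬p, 1
Accessibility: 0R1

Satisfiable (open branch found)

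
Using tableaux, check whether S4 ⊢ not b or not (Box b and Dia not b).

Tableau for the negation not (not b or not (Box b and Dia not b)):
1. not (not b or not (Box b and Dia not b)), w0
2. b, w0
3. Box b and Dia not b, w0
4. Box b, w0
5. Dia not b, w0
6. not b, w1
7. b, w1
Accessibility: w0Rw0, w0Rw1, w1Rw1
Branch closes: b and not b both at w1.
Every branch of the negation's tableau closes; the branch above is one of them.

Valid in S4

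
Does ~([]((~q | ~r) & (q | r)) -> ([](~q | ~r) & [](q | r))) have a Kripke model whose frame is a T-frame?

1. ~([]((~q | ~r) & (q | r)) -> ([](~q | ~r) & [](q | r))), u
2. []((~q | ~r) & (q | r)), u   [~->-rule on 1]
3. ~([](~q | ~r) & [](q | r)), u   [~->-rule on 1]
4. (~q | ~r) & (q | r), u   [[]-rule on 2 via uRu]
5. ~q | ~r, u   [&-rule on 4]
6. q | r, u   [&-rule on 4]
7. ~[](q | r), u   [~&-rule on 3 (branches; this branch)]
8. ~r, u   [|-rule on 5 (branches; this branch)]
9. q, u   [|-rule on 6 (branches; this branch)]
10. ~(q | r), v   [~[]-rule on 7: fresh world v, uRv]
11. ~q, v   [~|-rule on 10]
12. ~r, v   [~|-rule on 10]
13. (~q | ~r) & (q | r), v   [[]-rule on 2 via uRv]
14. ~q | ~r, v   [&-rule on 13]
15. q | r, v   [&-rule on 13]
16. r, v   [|-rule on 15 (branches; this branch)]
Accessibility: uRu, uRv, vRv
Branch closes: r and ~r both at v.
Every branch closes; the branch above is one of them.

Unsatisfiable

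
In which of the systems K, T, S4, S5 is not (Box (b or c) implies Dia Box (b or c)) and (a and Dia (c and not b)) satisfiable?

T-tableau for the formula:
1. not (Box (b or c) implies Dia Box (b or c)) and (a and Dia (c and not b)), u
2. not (Box (b or c) implies Dia Box (b or c)), u   [and-rule on 1]
3. a and Dia (c and not b), u   [and-rule on 1]
4. Box (b or c), u   [neg-implies-rule on 2]
5. not Dia Box (b or c), u   [neg-implies-rule on 2]
6. a, u   [and-rule on 3]
7. Dia (c and not b), u   [and-rule on 3]
8. b or c, u   [Box-rule on 4 via uRu]
9. not Box (b or c), u   [neg-Dia-rule on 5 via uRu]
10. c, u   [or-rule on 8 (branches; this branch)]
11. c and not b, v   [Dia-rule on 7: fresh world v, uRv]
12. c, v   [and-rule on 11]
13. not b, v   [and-rule on 11]
14. b or c, v   [Box-rule on 4 via uRv]
15. not Box (b or c), v   [neg-Dia-rule on 5 via uRv]
16. not (b or c), w   [neg-Box-rule on 9: fresh world w, uRw]
17. not b, w   [neg-or-rule on 16]
18. not c, w   [neg-or-rule on 16]
19. b or c, w   [Box-rule on 4 via uRw]
20. not Box (b or c), w   [neg-Dia-rule on 5 via uRw]
21. c, w   [or-rule on 19 (branches; this branch)]
Accessibility: uRu, uRv, uRw, vRv, wRw
Branch closes: c and not c both at w.
Every branch closes (one shown): unsatisfiable in T, hence also in S4, S5 (every S4/S5-frame is a T-frame).
K-tableau for the formula:
1. not (Box (b or c) implies Dia Box (b or c)) and (a and Dia (c and not b)), u
2. not (Box (b or c) implies Dia Box (b or c)), u   [and-rule on 1]
3. a and Dia (c and not b), u   [and-rule on 1]
4. Box (b or c), u   [neg-implies-rule on 2]
5. not Dia Box (b or c), u   [neg-implies-rule on 2]
6. a, u   [and-rule on 3]
7. Dia (c and not b), u   [and-rule on 3]
8. c and not b, v   [Dia-rule on 7: fresh world v, uRv]
9. c, v   [and-rule on 8]
10. not b, v   [and-rule on 8]
11. b or c, v   [Box-rule on 4 via uRv]
12. not Box (b or c), v   [neg-Dia-rule on 5 via uRv]
13. not (b or c), w   [neg-Box-rule on 12: fresh world w, vRw]
14. not b, w   [neg-or-rule on 13]
15. not c, w   [neg-or-rule on 13]
Accessibility: uRv, vRw
Complete open branch: satisfiable in K.

K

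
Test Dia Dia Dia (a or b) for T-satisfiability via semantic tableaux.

1. Dia Dia Dia (a or b), u
2. Dia Dia (a or b), v   [Dia-rule on 1: fresh world v, uRv]
3. Dia (a or b), w   [Dia-rule on 2: fresh world w, vRw]
4. a or b, x   [Dia-rule on 3: fresh world x, wRx]
5. b, x   [or-rule on 4 (branches; this branch)]
Accessibility: uRu, uRv, vRv, vRw, wRw, wRx, xRx

Satisfiable (open branch found)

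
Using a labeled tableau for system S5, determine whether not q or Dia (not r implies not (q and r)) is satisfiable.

1. not q or Dia (not r implies not (q and r)), w0
2. Dia (not r implies not (q and r)), w0
3. not r implies not (q and r), w1
4. not (q and r), w1
5. not r, w1
Accessibility: w0Rw0, w0Rw1, w1Rw0, w1Rw1

Satisfiable (open branch found)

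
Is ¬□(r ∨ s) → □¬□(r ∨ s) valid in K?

No, not valid

Tableau for the negation ¬(¬□(r ∨ s) → □¬□(r ∨ s)):
1. ¬(¬□(r ∨ s) → □¬□(r ∨ s)), 0
2. ¬□(r ∨ s), 0
3. ¬□¬□(r ∨ s), 0
4. ¬(r ∨ s), 1
5. ¬r, 1
6. ¬s, 1
7. □(r ∨ s), 2
Accessibility: 0R1, 0R2
The negation has an open branch (countermodel exists).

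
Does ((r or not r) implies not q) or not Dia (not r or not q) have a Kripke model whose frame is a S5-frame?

Satisfiable (open branch found)

1. ((r or not r) implies not q) or not Dia (not r or not q), 0
2. not Dia (not r or not q), 0   [or-rule on 1 (branches; this branch)]
3. not (not r or not q), 0   [neg-Dia-rule on 2 via 0R0]
4. r, 0   [neg-or-rule on 3]
5. q, 0   [neg-or-rule on 3]
Accessibility: 0R0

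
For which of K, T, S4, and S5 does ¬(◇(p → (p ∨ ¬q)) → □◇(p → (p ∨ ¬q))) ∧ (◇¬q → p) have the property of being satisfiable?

K

T-tableau for the formula:
1. ¬(◇(p → (p ∨ ¬q)) → □◇(p → (p ∨ ¬q))) ∧ (◇¬q → p), 0
2. ¬(◇(p → (p ∨ ¬q)) → □◇(p → (p ∨ ¬q))), 0   [∧-rule on 1]
3. ◇¬q → p, 0   [∧-rule on 1]
4. ◇(p → (p ∨ ¬q)), 0   [¬→-rule on 2]
5. ¬□◇(p → (p ∨ ¬q)), 0   [¬→-rule on 2]
6. ¬◇¬q, 0   [→-rule on 3 (branches; this branch)]
7. q, 0   [¬◇-rule on 6 via 0R0]
8. p → (p ∨ ¬q), 1   [◇-rule on 4: fresh world 1, 0R1]
9. q, 1   [¬◇-rule on 6 via 0R1]
10. p ∨ ¬q, 1   [→-rule on 8 (branches; this branch)]
11. p, 1   [∨-rule on 10 (branches; this branch)]
12. ¬◇(p → (p ∨ ¬q)), 2   [¬□-rule on 5: fresh world 2, 0R2]
13. q, 2   [¬◇-rule on 6 via 0R2]
14. ¬(p → (p ∨ ¬q)), 2   [¬◇-rule on 12 via 2R2]
15. p, 2   [¬→-rule on 14]
16. ¬(p ∨ ¬q), 2   [¬→-rule on 14]
17. ¬p, 2   [¬∨-rule on 16]
Accessibility: 0R0, 0R1, 0R2, 1R1, 2R2
Branch closes: p and ¬p both at 2.
Every branch closes (one shown): unsatisfiable in T, hence also in S4, S5 (every S4/S5-frame is a T-frame).
K-tableau for the formula:
1. ¬(◇(p → (p ∨ ¬q)) → □◇(p → (p ∨ ¬q))) ∧ (◇¬q → p), 0
2. ¬(◇(p → (p ∨ ¬q)) → □◇(p → (p ∨ ¬q))), 0   [∧-rule on 1]
3. ◇¬q → p, 0   [∧-rule on 1]
4. ◇(p → (p ∨ ¬q)), 0   [¬→-rule on 2]
5. ¬□◇(p → (p ∨ ¬q)), 0   [¬→-rule on 2]
6. p, 0   [→-rule on 3 (branches; this branch)]
7. p → (p ∨ ¬q), 1   [◇-rule on 4: fresh world 1, 0R1]
8. p ∨ ¬q, 1   [→-rule on 7 (branches; this branch)]
9. ¬q, 1   [∨-rule on 8 (branches; this branch)]
10. ¬◇(p → (p ∨ ¬q)), 2   [¬□-rule on 5: fresh world 2, 0R2]
Accessibility: 0R1, 0R2
Complete open branch: satisfiable in K.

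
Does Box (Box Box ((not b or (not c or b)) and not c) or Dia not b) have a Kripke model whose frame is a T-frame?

1. Box (Box Box ((not b or (not c or b)) and not c) or Dia not b), 0
2. Box Box ((not b or (not c or b)) and not c) or Dia not b, 0
3. Dia not b, 0
4. not b, 1
5. Box Box ((not b or (not c or b)) and not c) or Dia not b, 1
6. Dia not b, 1
7. not b, 2
Accessibility: 0R0, 0R1, 1R1, 1R2, 2R2

Yes, satisfiable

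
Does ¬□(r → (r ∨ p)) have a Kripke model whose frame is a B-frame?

No, unsatisfiable

1. ¬□(r → (r ∨ p)), 0
2. ¬(r → (r ∨ p)), 1
3. r, 1
4. ¬(r ∨ p), 1
5. ¬r, 1
6. ¬p, 1
Accessibility: 0R0, 0R1, 1R0, 1R1
Branch closes: r and ¬r both at 1.
(One branch shown.) All branches close.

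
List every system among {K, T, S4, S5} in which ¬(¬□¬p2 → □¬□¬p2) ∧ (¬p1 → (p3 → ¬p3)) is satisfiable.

K, T, S4

S5-tableau for the formula:
1. ¬(¬□¬p2 → □¬□¬p2) ∧ (¬p1 → (p3 → ¬p3)), u
2. ¬(¬□¬p2 → □¬□¬p2), u
3. ¬p1 → (p3 → ¬p3), u
4. ¬□¬p2, u
5. ¬□¬□¬p2, u
6. p3 → ¬p3, u
7. ¬p3, u
8. p2, v
9. □¬p2, w
10. ¬p2, u
11. ¬p2, v
Accessibility: uRu, uRv, uRw, vRu, vRv, vRw, wRu, wRv, wRw
Branch closes: p2 and ¬p2 both at v.
Every branch closes (one shown): unsatisfiable in S5.
S4-tableau for the formula:
1. ¬(¬□¬p2 → □¬□¬p2) ∧ (¬p1 → (p3 → ¬p3)), u
2. ¬(¬□¬p2 → □¬□¬p2), u
3. ¬p1 → (p3 → ¬p3), u
4. ¬□¬p2, u
5. ¬□¬□¬p2, u
6. p3 → ¬p3, u
7. ¬p3, u
8. p2, v
9. □¬p2, w
10. ¬p2, w
Accessibility: uRu, uRv, uRw, vRv, wRw
Complete open branch: satisfiable in S4, hence also in K, T (this S4-model is also a K-model and a T-model).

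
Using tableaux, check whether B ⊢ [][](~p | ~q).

Tableau for the negation ~[][](~p | ~q):
1. ~[][](~p | ~q), w0
2. ~[](~p | ~q), w1
3. ~(~p | ~q), w2
4. p, w2
5. q, w2
Accessibility: w0Rw0, w0Rw1, w1Rw0, w1Rw1, w1Rw2, w2Rw1, w2Rw2
The negation has an open branch (countermodel exists).

Not valid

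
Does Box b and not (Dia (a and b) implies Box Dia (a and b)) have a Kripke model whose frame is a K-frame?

1. Box b and not (Dia (a and b) implies Box Dia (a and b)), 0
2. Box b, 0
3. not (Dia (a and b) implies Box Dia (a and b)), 0
4. Dia (a and b), 0
5. not Box Dia (a and b), 0
6. a and b, 1
7. a, 1
8. b, 1
9. not Dia (a and b), 2
10. b, 2
Accessibility: 0R1, 0R2

Yes, satisfiable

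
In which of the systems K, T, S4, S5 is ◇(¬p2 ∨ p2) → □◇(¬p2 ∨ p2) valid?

T-tableau for the negation ¬(◇(¬p2 ∨ p2) → □◇(¬p2 ∨ p2)):
1. ¬(◇(¬p2 ∨ p2) → □◇(¬p2 ∨ p2)), u
2. ◇(¬p2 ∨ p2), u
3. ¬□◇(¬p2 ∨ p2), u
4. ¬p2 ∨ p2, v
5. p2, v
6. ¬◇(¬p2 ∨ p2), w
7. ¬(¬p2 ∨ p2), w
8. p2, w
9. ¬p2, w
Accessibility: uRu, uRv, uRw, vRv, wRw
Branch closes: p2 and ¬p2 both at w.
Every branch closes (one shown): valid in T, hence also in S4, S5 (every theorem of T is a theorem of S4 and S5).
K-tableau for the negation ¬(◇(¬p2 ∨ p2) → □◇(¬p2 ∨ p2)):
1. ¬(◇(¬p2 ∨ p2) → □◇(¬p2 ∨ p2)), u
2. ◇(¬p2 ∨ p2), u
3. ¬□◇(¬p2 ∨ p2), u
4. ¬p2 ∨ p2, v
5. p2, v
6. ¬◇(¬p2 ∨ p2), w
Accessibility: uRv, uRw
Complete open branch: countermodel on a K-frame, so not valid in K.

T, S4, S5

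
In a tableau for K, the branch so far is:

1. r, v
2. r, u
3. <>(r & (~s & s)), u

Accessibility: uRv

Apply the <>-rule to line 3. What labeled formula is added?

a fresh world w with uRw, and r & (~s & s) at w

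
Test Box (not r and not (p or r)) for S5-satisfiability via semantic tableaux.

Yes, satisfiable

1. Box (not r and not (p or r)), w0
2. not r and not (p or r), w0
3. not r, w0
4. not (p or r), w0
5. not p, w0
Accessibility: w0Rw0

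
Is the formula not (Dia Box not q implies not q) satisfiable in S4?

Yes, satisfiable

1. not (Dia Box not q implies not q), 0
2. Dia Box not q, 0
3. q, 0
4. Box not q, 1
5. not q, 1
Accessibility: 0R0, 0R1, 1R1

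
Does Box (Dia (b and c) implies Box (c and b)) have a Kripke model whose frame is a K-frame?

1. Box (Dia (b and c) implies Box (c and b)), u

Satisfiable (open branch found)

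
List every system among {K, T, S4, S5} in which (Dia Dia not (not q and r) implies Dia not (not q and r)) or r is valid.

T-tableau for the negation not ((Dia Dia not (not q and r) implies Dia not (not q and r)) or r):
1. not ((Dia Dia not (not q and r) implies Dia not (not q and r)) or r), u
2. not (Dia Dia not (not q and r) implies Dia not (not q and r)), u   [neg-or-rule on 1]
3. not r, u   [neg-or-rule on 1]
4. Dia Dia not (not q and r), u   [neg-implies-rule on 2]
5. not Dia not (not q and r), u   [neg-implies-rule on 2]
6. not q and r, u   [neg-Dia-rule on 5 via uRu]
7. not q, u   [and-rule on 6]
8. r, u   [and-rule on 6]
Accessibility: uRu
Branch closes: r and not r both at u.
Every branch closes (one shown): valid in T, hence also in S4, S5 (every theorem of T is a theorem of S4 and S5).
K-tableau for the negation not ((Dia Dia not (not q and r) implies Dia not (not q and r)) or r):
1. not ((Dia Dia not (not q and r) implies Dia not (not q and r)) or r), u
2. not (Dia Dia not (not q and r) implies Dia not (not q and r)), u   [neg-or-rule on 1]
3. not r, u   [neg-or-rule on 1]
4. Dia Dia not (not q and r), u   [neg-implies-rule on 2]
5. not Dia not (not q and r), u   [neg-implies-rule on 2]
6. Dia not (not q and r), v   [Dia-rule on 4: fresh world v, uRv]
7. not q and r, v   [neg-Dia-rule on 5 via uRv]
8. not q, v   [and-rule on 7]
9. r, v   [and-rule on 7]
10. not (not q and r), w   [Dia-rule on 6: fresh world w, vRw]
11. not r, w   [neg-and-rule on 10 (branches; this branch)]
Accessibility: uRv, vRw
Complete open branch: countermodel on a K-frame, so not valid in K.

T, S4, S5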